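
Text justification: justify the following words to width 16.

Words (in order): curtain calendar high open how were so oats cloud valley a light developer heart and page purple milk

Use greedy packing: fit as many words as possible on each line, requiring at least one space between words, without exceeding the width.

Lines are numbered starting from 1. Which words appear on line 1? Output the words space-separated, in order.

Line 1: ['curtain', 'calendar'] (min_width=16, slack=0)
Line 2: ['high', 'open', 'how'] (min_width=13, slack=3)
Line 3: ['were', 'so', 'oats'] (min_width=12, slack=4)
Line 4: ['cloud', 'valley', 'a'] (min_width=14, slack=2)
Line 5: ['light', 'developer'] (min_width=15, slack=1)
Line 6: ['heart', 'and', 'page'] (min_width=14, slack=2)
Line 7: ['purple', 'milk'] (min_width=11, slack=5)

Answer: curtain calendar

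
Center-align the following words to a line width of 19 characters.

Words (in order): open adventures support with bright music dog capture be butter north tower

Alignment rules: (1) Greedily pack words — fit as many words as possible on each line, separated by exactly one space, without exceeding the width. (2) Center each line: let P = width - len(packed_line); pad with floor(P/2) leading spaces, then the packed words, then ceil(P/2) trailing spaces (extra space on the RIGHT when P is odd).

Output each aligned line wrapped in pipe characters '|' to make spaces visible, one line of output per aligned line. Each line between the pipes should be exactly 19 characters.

Line 1: ['open', 'adventures'] (min_width=15, slack=4)
Line 2: ['support', 'with', 'bright'] (min_width=19, slack=0)
Line 3: ['music', 'dog', 'capture'] (min_width=17, slack=2)
Line 4: ['be', 'butter', 'north'] (min_width=15, slack=4)
Line 5: ['tower'] (min_width=5, slack=14)

Answer: |  open adventures  |
|support with bright|
| music dog capture |
|  be butter north  |
|       tower       |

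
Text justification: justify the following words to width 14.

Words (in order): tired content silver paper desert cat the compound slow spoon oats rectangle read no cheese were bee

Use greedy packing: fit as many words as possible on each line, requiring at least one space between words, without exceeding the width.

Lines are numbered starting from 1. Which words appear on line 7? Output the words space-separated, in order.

Answer: no cheese were

Derivation:
Line 1: ['tired', 'content'] (min_width=13, slack=1)
Line 2: ['silver', 'paper'] (min_width=12, slack=2)
Line 3: ['desert', 'cat', 'the'] (min_width=14, slack=0)
Line 4: ['compound', 'slow'] (min_width=13, slack=1)
Line 5: ['spoon', 'oats'] (min_width=10, slack=4)
Line 6: ['rectangle', 'read'] (min_width=14, slack=0)
Line 7: ['no', 'cheese', 'were'] (min_width=14, slack=0)
Line 8: ['bee'] (min_width=3, slack=11)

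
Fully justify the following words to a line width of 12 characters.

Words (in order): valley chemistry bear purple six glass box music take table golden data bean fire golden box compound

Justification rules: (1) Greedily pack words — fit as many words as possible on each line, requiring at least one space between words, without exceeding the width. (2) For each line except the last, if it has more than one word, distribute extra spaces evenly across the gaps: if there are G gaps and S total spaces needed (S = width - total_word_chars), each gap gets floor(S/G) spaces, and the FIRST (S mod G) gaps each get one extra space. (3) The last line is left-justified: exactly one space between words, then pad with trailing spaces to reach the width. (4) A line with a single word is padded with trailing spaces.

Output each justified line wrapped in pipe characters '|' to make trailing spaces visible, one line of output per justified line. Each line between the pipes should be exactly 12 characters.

Line 1: ['valley'] (min_width=6, slack=6)
Line 2: ['chemistry'] (min_width=9, slack=3)
Line 3: ['bear', 'purple'] (min_width=11, slack=1)
Line 4: ['six', 'glass'] (min_width=9, slack=3)
Line 5: ['box', 'music'] (min_width=9, slack=3)
Line 6: ['take', 'table'] (min_width=10, slack=2)
Line 7: ['golden', 'data'] (min_width=11, slack=1)
Line 8: ['bean', 'fire'] (min_width=9, slack=3)
Line 9: ['golden', 'box'] (min_width=10, slack=2)
Line 10: ['compound'] (min_width=8, slack=4)

Answer: |valley      |
|chemistry   |
|bear  purple|
|six    glass|
|box    music|
|take   table|
|golden  data|
|bean    fire|
|golden   box|
|compound    |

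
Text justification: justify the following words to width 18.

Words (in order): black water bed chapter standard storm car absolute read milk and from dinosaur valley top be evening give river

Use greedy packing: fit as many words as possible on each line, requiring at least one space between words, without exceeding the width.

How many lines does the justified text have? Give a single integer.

Line 1: ['black', 'water', 'bed'] (min_width=15, slack=3)
Line 2: ['chapter', 'standard'] (min_width=16, slack=2)
Line 3: ['storm', 'car', 'absolute'] (min_width=18, slack=0)
Line 4: ['read', 'milk', 'and', 'from'] (min_width=18, slack=0)
Line 5: ['dinosaur', 'valley'] (min_width=15, slack=3)
Line 6: ['top', 'be', 'evening'] (min_width=14, slack=4)
Line 7: ['give', 'river'] (min_width=10, slack=8)
Total lines: 7

Answer: 7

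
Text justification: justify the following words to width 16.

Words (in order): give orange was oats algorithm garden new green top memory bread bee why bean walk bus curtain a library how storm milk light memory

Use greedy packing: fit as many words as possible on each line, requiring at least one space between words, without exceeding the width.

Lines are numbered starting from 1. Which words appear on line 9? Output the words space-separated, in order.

Line 1: ['give', 'orange', 'was'] (min_width=15, slack=1)
Line 2: ['oats', 'algorithm'] (min_width=14, slack=2)
Line 3: ['garden', 'new', 'green'] (min_width=16, slack=0)
Line 4: ['top', 'memory', 'bread'] (min_width=16, slack=0)
Line 5: ['bee', 'why', 'bean'] (min_width=12, slack=4)
Line 6: ['walk', 'bus', 'curtain'] (min_width=16, slack=0)
Line 7: ['a', 'library', 'how'] (min_width=13, slack=3)
Line 8: ['storm', 'milk', 'light'] (min_width=16, slack=0)
Line 9: ['memory'] (min_width=6, slack=10)

Answer: memory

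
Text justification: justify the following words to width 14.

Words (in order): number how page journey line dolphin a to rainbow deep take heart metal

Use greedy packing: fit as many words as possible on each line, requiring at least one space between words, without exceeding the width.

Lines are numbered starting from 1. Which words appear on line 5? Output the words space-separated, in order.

Line 1: ['number', 'how'] (min_width=10, slack=4)
Line 2: ['page', 'journey'] (min_width=12, slack=2)
Line 3: ['line', 'dolphin', 'a'] (min_width=14, slack=0)
Line 4: ['to', 'rainbow'] (min_width=10, slack=4)
Line 5: ['deep', 'take'] (min_width=9, slack=5)
Line 6: ['heart', 'metal'] (min_width=11, slack=3)

Answer: deep take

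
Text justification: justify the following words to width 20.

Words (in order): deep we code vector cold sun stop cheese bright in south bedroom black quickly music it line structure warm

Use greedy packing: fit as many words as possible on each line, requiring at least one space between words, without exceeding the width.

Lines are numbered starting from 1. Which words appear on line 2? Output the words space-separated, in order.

Line 1: ['deep', 'we', 'code', 'vector'] (min_width=19, slack=1)
Line 2: ['cold', 'sun', 'stop', 'cheese'] (min_width=20, slack=0)
Line 3: ['bright', 'in', 'south'] (min_width=15, slack=5)
Line 4: ['bedroom', 'black'] (min_width=13, slack=7)
Line 5: ['quickly', 'music', 'it'] (min_width=16, slack=4)
Line 6: ['line', 'structure', 'warm'] (min_width=19, slack=1)

Answer: cold sun stop cheese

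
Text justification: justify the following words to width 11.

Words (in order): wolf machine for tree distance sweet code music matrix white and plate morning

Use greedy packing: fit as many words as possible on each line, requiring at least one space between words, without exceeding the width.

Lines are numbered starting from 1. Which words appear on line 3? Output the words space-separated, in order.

Line 1: ['wolf'] (min_width=4, slack=7)
Line 2: ['machine', 'for'] (min_width=11, slack=0)
Line 3: ['tree'] (min_width=4, slack=7)
Line 4: ['distance'] (min_width=8, slack=3)
Line 5: ['sweet', 'code'] (min_width=10, slack=1)
Line 6: ['music'] (min_width=5, slack=6)
Line 7: ['matrix'] (min_width=6, slack=5)
Line 8: ['white', 'and'] (min_width=9, slack=2)
Line 9: ['plate'] (min_width=5, slack=6)
Line 10: ['morning'] (min_width=7, slack=4)

Answer: tree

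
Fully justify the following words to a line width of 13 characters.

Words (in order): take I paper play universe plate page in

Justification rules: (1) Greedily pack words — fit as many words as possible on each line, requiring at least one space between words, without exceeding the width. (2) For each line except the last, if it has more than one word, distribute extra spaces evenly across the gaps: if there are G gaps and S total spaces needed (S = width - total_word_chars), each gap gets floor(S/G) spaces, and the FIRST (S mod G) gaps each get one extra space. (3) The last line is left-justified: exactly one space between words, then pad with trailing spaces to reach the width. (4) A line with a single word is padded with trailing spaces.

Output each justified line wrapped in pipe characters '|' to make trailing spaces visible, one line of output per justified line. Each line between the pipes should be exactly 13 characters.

Line 1: ['take', 'I', 'paper'] (min_width=12, slack=1)
Line 2: ['play', 'universe'] (min_width=13, slack=0)
Line 3: ['plate', 'page', 'in'] (min_width=13, slack=0)

Answer: |take  I paper|
|play universe|
|plate page in|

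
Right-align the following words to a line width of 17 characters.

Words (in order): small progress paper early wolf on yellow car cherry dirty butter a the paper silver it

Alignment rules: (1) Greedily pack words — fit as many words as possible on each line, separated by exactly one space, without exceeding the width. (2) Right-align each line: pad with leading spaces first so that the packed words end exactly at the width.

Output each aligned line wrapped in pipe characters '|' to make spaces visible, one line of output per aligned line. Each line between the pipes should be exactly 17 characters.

Answer: |   small progress|
| paper early wolf|
|    on yellow car|
|     cherry dirty|
|     butter a the|
|  paper silver it|

Derivation:
Line 1: ['small', 'progress'] (min_width=14, slack=3)
Line 2: ['paper', 'early', 'wolf'] (min_width=16, slack=1)
Line 3: ['on', 'yellow', 'car'] (min_width=13, slack=4)
Line 4: ['cherry', 'dirty'] (min_width=12, slack=5)
Line 5: ['butter', 'a', 'the'] (min_width=12, slack=5)
Line 6: ['paper', 'silver', 'it'] (min_width=15, slack=2)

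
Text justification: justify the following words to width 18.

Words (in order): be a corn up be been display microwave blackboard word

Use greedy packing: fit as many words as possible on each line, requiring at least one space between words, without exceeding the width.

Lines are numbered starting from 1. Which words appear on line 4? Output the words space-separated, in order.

Line 1: ['be', 'a', 'corn', 'up', 'be'] (min_width=15, slack=3)
Line 2: ['been', 'display'] (min_width=12, slack=6)
Line 3: ['microwave'] (min_width=9, slack=9)
Line 4: ['blackboard', 'word'] (min_width=15, slack=3)

Answer: blackboard word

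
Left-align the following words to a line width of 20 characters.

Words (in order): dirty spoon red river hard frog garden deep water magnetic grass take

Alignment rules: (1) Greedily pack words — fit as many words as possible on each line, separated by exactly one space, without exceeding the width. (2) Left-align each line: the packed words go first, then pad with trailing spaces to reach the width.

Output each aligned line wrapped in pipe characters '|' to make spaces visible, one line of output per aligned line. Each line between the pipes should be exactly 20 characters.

Line 1: ['dirty', 'spoon', 'red'] (min_width=15, slack=5)
Line 2: ['river', 'hard', 'frog'] (min_width=15, slack=5)
Line 3: ['garden', 'deep', 'water'] (min_width=17, slack=3)
Line 4: ['magnetic', 'grass', 'take'] (min_width=19, slack=1)

Answer: |dirty spoon red     |
|river hard frog     |
|garden deep water   |
|magnetic grass take |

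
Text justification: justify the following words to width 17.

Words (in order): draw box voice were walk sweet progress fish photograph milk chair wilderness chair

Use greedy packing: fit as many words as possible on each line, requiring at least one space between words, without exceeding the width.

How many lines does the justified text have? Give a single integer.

Line 1: ['draw', 'box', 'voice'] (min_width=14, slack=3)
Line 2: ['were', 'walk', 'sweet'] (min_width=15, slack=2)
Line 3: ['progress', 'fish'] (min_width=13, slack=4)
Line 4: ['photograph', 'milk'] (min_width=15, slack=2)
Line 5: ['chair', 'wilderness'] (min_width=16, slack=1)
Line 6: ['chair'] (min_width=5, slack=12)
Total lines: 6

Answer: 6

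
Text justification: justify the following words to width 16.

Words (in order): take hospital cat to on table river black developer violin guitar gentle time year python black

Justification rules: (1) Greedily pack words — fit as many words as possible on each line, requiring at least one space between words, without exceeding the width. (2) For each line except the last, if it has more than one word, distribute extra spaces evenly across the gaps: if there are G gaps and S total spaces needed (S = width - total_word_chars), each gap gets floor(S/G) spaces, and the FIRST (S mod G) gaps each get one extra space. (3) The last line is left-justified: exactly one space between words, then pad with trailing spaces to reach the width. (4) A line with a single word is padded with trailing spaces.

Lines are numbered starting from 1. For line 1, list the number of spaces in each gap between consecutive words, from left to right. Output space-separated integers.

Answer: 4

Derivation:
Line 1: ['take', 'hospital'] (min_width=13, slack=3)
Line 2: ['cat', 'to', 'on', 'table'] (min_width=15, slack=1)
Line 3: ['river', 'black'] (min_width=11, slack=5)
Line 4: ['developer', 'violin'] (min_width=16, slack=0)
Line 5: ['guitar', 'gentle'] (min_width=13, slack=3)
Line 6: ['time', 'year', 'python'] (min_width=16, slack=0)
Line 7: ['black'] (min_width=5, slack=11)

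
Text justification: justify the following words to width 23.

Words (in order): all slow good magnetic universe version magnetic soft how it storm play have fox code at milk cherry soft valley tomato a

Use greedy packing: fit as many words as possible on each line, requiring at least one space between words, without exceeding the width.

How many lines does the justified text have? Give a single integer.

Answer: 6

Derivation:
Line 1: ['all', 'slow', 'good', 'magnetic'] (min_width=22, slack=1)
Line 2: ['universe', 'version'] (min_width=16, slack=7)
Line 3: ['magnetic', 'soft', 'how', 'it'] (min_width=20, slack=3)
Line 4: ['storm', 'play', 'have', 'fox'] (min_width=19, slack=4)
Line 5: ['code', 'at', 'milk', 'cherry'] (min_width=19, slack=4)
Line 6: ['soft', 'valley', 'tomato', 'a'] (min_width=20, slack=3)
Total lines: 6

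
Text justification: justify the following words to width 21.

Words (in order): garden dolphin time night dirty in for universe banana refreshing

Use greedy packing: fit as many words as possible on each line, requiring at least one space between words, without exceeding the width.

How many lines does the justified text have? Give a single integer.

Answer: 4

Derivation:
Line 1: ['garden', 'dolphin', 'time'] (min_width=19, slack=2)
Line 2: ['night', 'dirty', 'in', 'for'] (min_width=18, slack=3)
Line 3: ['universe', 'banana'] (min_width=15, slack=6)
Line 4: ['refreshing'] (min_width=10, slack=11)
Total lines: 4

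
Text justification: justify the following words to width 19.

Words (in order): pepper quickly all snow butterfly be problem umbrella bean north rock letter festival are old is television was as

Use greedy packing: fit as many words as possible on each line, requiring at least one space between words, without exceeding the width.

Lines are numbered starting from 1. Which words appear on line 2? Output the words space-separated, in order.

Line 1: ['pepper', 'quickly', 'all'] (min_width=18, slack=1)
Line 2: ['snow', 'butterfly', 'be'] (min_width=17, slack=2)
Line 3: ['problem', 'umbrella'] (min_width=16, slack=3)
Line 4: ['bean', 'north', 'rock'] (min_width=15, slack=4)
Line 5: ['letter', 'festival', 'are'] (min_width=19, slack=0)
Line 6: ['old', 'is', 'television'] (min_width=17, slack=2)
Line 7: ['was', 'as'] (min_width=6, slack=13)

Answer: snow butterfly be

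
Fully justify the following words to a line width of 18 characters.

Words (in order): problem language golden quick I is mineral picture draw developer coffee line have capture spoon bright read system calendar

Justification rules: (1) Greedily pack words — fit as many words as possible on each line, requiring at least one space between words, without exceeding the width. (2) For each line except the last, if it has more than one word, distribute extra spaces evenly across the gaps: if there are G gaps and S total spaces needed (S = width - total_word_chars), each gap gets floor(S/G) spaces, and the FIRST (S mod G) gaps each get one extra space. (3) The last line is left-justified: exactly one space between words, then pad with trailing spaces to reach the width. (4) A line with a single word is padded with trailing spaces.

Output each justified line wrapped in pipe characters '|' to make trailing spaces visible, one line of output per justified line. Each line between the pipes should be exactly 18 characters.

Answer: |problem   language|
|golden  quick I is|
|mineral    picture|
|draw     developer|
|coffee  line  have|
|capture      spoon|
|bright read system|
|calendar          |

Derivation:
Line 1: ['problem', 'language'] (min_width=16, slack=2)
Line 2: ['golden', 'quick', 'I', 'is'] (min_width=17, slack=1)
Line 3: ['mineral', 'picture'] (min_width=15, slack=3)
Line 4: ['draw', 'developer'] (min_width=14, slack=4)
Line 5: ['coffee', 'line', 'have'] (min_width=16, slack=2)
Line 6: ['capture', 'spoon'] (min_width=13, slack=5)
Line 7: ['bright', 'read', 'system'] (min_width=18, slack=0)
Line 8: ['calendar'] (min_width=8, slack=10)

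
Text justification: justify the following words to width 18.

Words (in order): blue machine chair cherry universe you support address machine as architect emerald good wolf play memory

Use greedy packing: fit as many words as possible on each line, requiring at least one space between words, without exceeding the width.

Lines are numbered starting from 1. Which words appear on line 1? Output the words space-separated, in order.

Line 1: ['blue', 'machine', 'chair'] (min_width=18, slack=0)
Line 2: ['cherry', 'universe'] (min_width=15, slack=3)
Line 3: ['you', 'support'] (min_width=11, slack=7)
Line 4: ['address', 'machine', 'as'] (min_width=18, slack=0)
Line 5: ['architect', 'emerald'] (min_width=17, slack=1)
Line 6: ['good', 'wolf', 'play'] (min_width=14, slack=4)
Line 7: ['memory'] (min_width=6, slack=12)

Answer: blue machine chair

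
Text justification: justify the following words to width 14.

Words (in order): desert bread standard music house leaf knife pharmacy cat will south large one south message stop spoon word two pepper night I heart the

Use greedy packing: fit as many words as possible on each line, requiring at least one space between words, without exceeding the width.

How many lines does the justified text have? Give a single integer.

Line 1: ['desert', 'bread'] (min_width=12, slack=2)
Line 2: ['standard', 'music'] (min_width=14, slack=0)
Line 3: ['house', 'leaf'] (min_width=10, slack=4)
Line 4: ['knife', 'pharmacy'] (min_width=14, slack=0)
Line 5: ['cat', 'will', 'south'] (min_width=14, slack=0)
Line 6: ['large', 'one'] (min_width=9, slack=5)
Line 7: ['south', 'message'] (min_width=13, slack=1)
Line 8: ['stop', 'spoon'] (min_width=10, slack=4)
Line 9: ['word', 'two'] (min_width=8, slack=6)
Line 10: ['pepper', 'night', 'I'] (min_width=14, slack=0)
Line 11: ['heart', 'the'] (min_width=9, slack=5)
Total lines: 11

Answer: 11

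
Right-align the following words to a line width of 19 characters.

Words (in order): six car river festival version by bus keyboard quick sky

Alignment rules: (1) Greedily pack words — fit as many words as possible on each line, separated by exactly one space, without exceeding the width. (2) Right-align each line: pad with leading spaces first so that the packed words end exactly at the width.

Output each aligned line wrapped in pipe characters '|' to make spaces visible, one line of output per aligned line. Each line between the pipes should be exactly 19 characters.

Answer: |      six car river|
|festival version by|
| bus keyboard quick|
|                sky|

Derivation:
Line 1: ['six', 'car', 'river'] (min_width=13, slack=6)
Line 2: ['festival', 'version', 'by'] (min_width=19, slack=0)
Line 3: ['bus', 'keyboard', 'quick'] (min_width=18, slack=1)
Line 4: ['sky'] (min_width=3, slack=16)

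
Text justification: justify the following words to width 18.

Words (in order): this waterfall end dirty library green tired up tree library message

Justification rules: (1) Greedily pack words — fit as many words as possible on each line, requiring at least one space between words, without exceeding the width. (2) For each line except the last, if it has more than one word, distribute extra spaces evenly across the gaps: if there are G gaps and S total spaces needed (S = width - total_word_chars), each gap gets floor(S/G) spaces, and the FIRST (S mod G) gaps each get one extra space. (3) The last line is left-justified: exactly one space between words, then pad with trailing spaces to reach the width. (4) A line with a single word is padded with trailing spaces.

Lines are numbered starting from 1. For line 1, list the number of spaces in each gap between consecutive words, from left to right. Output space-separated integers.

Answer: 1 1

Derivation:
Line 1: ['this', 'waterfall', 'end'] (min_width=18, slack=0)
Line 2: ['dirty', 'library'] (min_width=13, slack=5)
Line 3: ['green', 'tired', 'up'] (min_width=14, slack=4)
Line 4: ['tree', 'library'] (min_width=12, slack=6)
Line 5: ['message'] (min_width=7, slack=11)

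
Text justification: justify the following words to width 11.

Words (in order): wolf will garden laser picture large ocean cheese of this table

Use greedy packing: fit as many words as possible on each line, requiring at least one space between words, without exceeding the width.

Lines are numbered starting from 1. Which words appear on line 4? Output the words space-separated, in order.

Answer: picture

Derivation:
Line 1: ['wolf', 'will'] (min_width=9, slack=2)
Line 2: ['garden'] (min_width=6, slack=5)
Line 3: ['laser'] (min_width=5, slack=6)
Line 4: ['picture'] (min_width=7, slack=4)
Line 5: ['large', 'ocean'] (min_width=11, slack=0)
Line 6: ['cheese', 'of'] (min_width=9, slack=2)
Line 7: ['this', 'table'] (min_width=10, slack=1)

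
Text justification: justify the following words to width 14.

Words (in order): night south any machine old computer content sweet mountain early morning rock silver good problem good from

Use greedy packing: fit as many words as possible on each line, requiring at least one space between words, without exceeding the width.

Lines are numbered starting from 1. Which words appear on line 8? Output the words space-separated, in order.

Answer: problem good

Derivation:
Line 1: ['night', 'south'] (min_width=11, slack=3)
Line 2: ['any', 'machine'] (min_width=11, slack=3)
Line 3: ['old', 'computer'] (min_width=12, slack=2)
Line 4: ['content', 'sweet'] (min_width=13, slack=1)
Line 5: ['mountain', 'early'] (min_width=14, slack=0)
Line 6: ['morning', 'rock'] (min_width=12, slack=2)
Line 7: ['silver', 'good'] (min_width=11, slack=3)
Line 8: ['problem', 'good'] (min_width=12, slack=2)
Line 9: ['from'] (min_width=4, slack=10)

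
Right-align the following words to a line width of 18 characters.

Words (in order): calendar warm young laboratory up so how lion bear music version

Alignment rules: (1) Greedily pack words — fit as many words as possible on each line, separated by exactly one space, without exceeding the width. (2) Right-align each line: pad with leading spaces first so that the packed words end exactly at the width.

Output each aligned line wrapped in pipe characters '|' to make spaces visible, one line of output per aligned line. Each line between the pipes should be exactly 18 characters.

Answer: |     calendar warm|
|  young laboratory|
|    up so how lion|
|bear music version|

Derivation:
Line 1: ['calendar', 'warm'] (min_width=13, slack=5)
Line 2: ['young', 'laboratory'] (min_width=16, slack=2)
Line 3: ['up', 'so', 'how', 'lion'] (min_width=14, slack=4)
Line 4: ['bear', 'music', 'version'] (min_width=18, slack=0)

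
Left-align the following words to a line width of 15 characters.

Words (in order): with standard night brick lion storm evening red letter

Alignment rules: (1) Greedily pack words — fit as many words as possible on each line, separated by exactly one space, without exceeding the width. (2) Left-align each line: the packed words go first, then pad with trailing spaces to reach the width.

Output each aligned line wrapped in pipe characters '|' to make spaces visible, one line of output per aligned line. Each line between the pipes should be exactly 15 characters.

Answer: |with standard  |
|night brick    |
|lion storm     |
|evening red    |
|letter         |

Derivation:
Line 1: ['with', 'standard'] (min_width=13, slack=2)
Line 2: ['night', 'brick'] (min_width=11, slack=4)
Line 3: ['lion', 'storm'] (min_width=10, slack=5)
Line 4: ['evening', 'red'] (min_width=11, slack=4)
Line 5: ['letter'] (min_width=6, slack=9)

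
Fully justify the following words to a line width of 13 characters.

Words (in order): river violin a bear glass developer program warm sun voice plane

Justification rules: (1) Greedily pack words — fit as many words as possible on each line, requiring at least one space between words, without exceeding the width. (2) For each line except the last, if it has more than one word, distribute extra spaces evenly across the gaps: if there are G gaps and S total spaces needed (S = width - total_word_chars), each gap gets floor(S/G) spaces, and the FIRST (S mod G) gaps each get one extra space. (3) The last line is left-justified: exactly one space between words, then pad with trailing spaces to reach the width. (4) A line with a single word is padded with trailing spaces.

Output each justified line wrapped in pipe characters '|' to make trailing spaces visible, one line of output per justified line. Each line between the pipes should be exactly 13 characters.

Line 1: ['river', 'violin'] (min_width=12, slack=1)
Line 2: ['a', 'bear', 'glass'] (min_width=12, slack=1)
Line 3: ['developer'] (min_width=9, slack=4)
Line 4: ['program', 'warm'] (min_width=12, slack=1)
Line 5: ['sun', 'voice'] (min_width=9, slack=4)
Line 6: ['plane'] (min_width=5, slack=8)

Answer: |river  violin|
|a  bear glass|
|developer    |
|program  warm|
|sun     voice|
|plane        |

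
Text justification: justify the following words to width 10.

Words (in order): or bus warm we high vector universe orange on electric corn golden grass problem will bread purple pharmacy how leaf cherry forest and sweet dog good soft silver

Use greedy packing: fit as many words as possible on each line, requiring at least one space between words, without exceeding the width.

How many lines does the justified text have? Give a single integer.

Line 1: ['or', 'bus'] (min_width=6, slack=4)
Line 2: ['warm', 'we'] (min_width=7, slack=3)
Line 3: ['high'] (min_width=4, slack=6)
Line 4: ['vector'] (min_width=6, slack=4)
Line 5: ['universe'] (min_width=8, slack=2)
Line 6: ['orange', 'on'] (min_width=9, slack=1)
Line 7: ['electric'] (min_width=8, slack=2)
Line 8: ['corn'] (min_width=4, slack=6)
Line 9: ['golden'] (min_width=6, slack=4)
Line 10: ['grass'] (min_width=5, slack=5)
Line 11: ['problem'] (min_width=7, slack=3)
Line 12: ['will', 'bread'] (min_width=10, slack=0)
Line 13: ['purple'] (min_width=6, slack=4)
Line 14: ['pharmacy'] (min_width=8, slack=2)
Line 15: ['how', 'leaf'] (min_width=8, slack=2)
Line 16: ['cherry'] (min_width=6, slack=4)
Line 17: ['forest', 'and'] (min_width=10, slack=0)
Line 18: ['sweet', 'dog'] (min_width=9, slack=1)
Line 19: ['good', 'soft'] (min_width=9, slack=1)
Line 20: ['silver'] (min_width=6, slack=4)
Total lines: 20

Answer: 20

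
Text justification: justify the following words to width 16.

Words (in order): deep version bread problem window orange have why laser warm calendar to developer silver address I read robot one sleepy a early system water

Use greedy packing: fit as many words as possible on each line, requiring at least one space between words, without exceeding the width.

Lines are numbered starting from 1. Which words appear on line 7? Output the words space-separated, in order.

Answer: address I read

Derivation:
Line 1: ['deep', 'version'] (min_width=12, slack=4)
Line 2: ['bread', 'problem'] (min_width=13, slack=3)
Line 3: ['window', 'orange'] (min_width=13, slack=3)
Line 4: ['have', 'why', 'laser'] (min_width=14, slack=2)
Line 5: ['warm', 'calendar', 'to'] (min_width=16, slack=0)
Line 6: ['developer', 'silver'] (min_width=16, slack=0)
Line 7: ['address', 'I', 'read'] (min_width=14, slack=2)
Line 8: ['robot', 'one', 'sleepy'] (min_width=16, slack=0)
Line 9: ['a', 'early', 'system'] (min_width=14, slack=2)
Line 10: ['water'] (min_width=5, slack=11)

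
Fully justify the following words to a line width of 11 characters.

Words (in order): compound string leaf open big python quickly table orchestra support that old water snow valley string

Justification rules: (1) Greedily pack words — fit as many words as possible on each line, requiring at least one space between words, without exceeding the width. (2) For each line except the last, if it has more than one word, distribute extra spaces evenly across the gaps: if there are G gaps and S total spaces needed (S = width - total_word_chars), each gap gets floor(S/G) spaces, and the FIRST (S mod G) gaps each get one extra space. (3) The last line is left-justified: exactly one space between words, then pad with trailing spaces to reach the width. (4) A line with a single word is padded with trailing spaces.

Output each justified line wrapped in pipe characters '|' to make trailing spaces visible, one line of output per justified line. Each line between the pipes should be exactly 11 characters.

Answer: |compound   |
|string leaf|
|open    big|
|python     |
|quickly    |
|table      |
|orchestra  |
|support    |
|that    old|
|water  snow|
|valley     |
|string     |

Derivation:
Line 1: ['compound'] (min_width=8, slack=3)
Line 2: ['string', 'leaf'] (min_width=11, slack=0)
Line 3: ['open', 'big'] (min_width=8, slack=3)
Line 4: ['python'] (min_width=6, slack=5)
Line 5: ['quickly'] (min_width=7, slack=4)
Line 6: ['table'] (min_width=5, slack=6)
Line 7: ['orchestra'] (min_width=9, slack=2)
Line 8: ['support'] (min_width=7, slack=4)
Line 9: ['that', 'old'] (min_width=8, slack=3)
Line 10: ['water', 'snow'] (min_width=10, slack=1)
Line 11: ['valley'] (min_width=6, slack=5)
Line 12: ['string'] (min_width=6, slack=5)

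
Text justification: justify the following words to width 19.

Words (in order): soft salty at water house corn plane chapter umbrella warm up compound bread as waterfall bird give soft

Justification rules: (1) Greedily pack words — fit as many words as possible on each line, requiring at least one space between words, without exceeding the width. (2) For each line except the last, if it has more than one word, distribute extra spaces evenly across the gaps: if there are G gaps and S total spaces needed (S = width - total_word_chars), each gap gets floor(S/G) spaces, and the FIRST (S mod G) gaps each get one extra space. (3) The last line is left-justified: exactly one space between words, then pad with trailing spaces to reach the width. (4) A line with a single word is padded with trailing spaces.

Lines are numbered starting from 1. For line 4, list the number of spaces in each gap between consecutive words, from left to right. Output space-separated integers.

Line 1: ['soft', 'salty', 'at', 'water'] (min_width=19, slack=0)
Line 2: ['house', 'corn', 'plane'] (min_width=16, slack=3)
Line 3: ['chapter', 'umbrella'] (min_width=16, slack=3)
Line 4: ['warm', 'up', 'compound'] (min_width=16, slack=3)
Line 5: ['bread', 'as', 'waterfall'] (min_width=18, slack=1)
Line 6: ['bird', 'give', 'soft'] (min_width=14, slack=5)

Answer: 3 2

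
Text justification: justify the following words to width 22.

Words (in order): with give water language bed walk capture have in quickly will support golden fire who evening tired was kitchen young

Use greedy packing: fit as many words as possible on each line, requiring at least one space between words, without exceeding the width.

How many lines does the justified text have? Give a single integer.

Line 1: ['with', 'give', 'water'] (min_width=15, slack=7)
Line 2: ['language', 'bed', 'walk'] (min_width=17, slack=5)
Line 3: ['capture', 'have', 'in'] (min_width=15, slack=7)
Line 4: ['quickly', 'will', 'support'] (min_width=20, slack=2)
Line 5: ['golden', 'fire', 'who'] (min_width=15, slack=7)
Line 6: ['evening', 'tired', 'was'] (min_width=17, slack=5)
Line 7: ['kitchen', 'young'] (min_width=13, slack=9)
Total lines: 7

Answer: 7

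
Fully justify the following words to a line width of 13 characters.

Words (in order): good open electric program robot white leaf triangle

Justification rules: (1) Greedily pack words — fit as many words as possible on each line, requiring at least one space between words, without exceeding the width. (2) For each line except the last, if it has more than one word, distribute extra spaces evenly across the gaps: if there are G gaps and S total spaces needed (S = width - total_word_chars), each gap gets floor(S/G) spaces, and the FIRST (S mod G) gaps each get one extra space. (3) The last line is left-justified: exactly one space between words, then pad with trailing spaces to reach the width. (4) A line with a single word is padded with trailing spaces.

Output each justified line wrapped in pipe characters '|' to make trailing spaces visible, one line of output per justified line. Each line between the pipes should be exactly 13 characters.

Answer: |good     open|
|electric     |
|program robot|
|white    leaf|
|triangle     |

Derivation:
Line 1: ['good', 'open'] (min_width=9, slack=4)
Line 2: ['electric'] (min_width=8, slack=5)
Line 3: ['program', 'robot'] (min_width=13, slack=0)
Line 4: ['white', 'leaf'] (min_width=10, slack=3)
Line 5: ['triangle'] (min_width=8, slack=5)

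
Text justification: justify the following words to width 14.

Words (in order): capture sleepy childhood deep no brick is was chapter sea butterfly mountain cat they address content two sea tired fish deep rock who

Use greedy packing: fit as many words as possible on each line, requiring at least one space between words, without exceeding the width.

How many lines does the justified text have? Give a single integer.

Answer: 10

Derivation:
Line 1: ['capture', 'sleepy'] (min_width=14, slack=0)
Line 2: ['childhood', 'deep'] (min_width=14, slack=0)
Line 3: ['no', 'brick', 'is'] (min_width=11, slack=3)
Line 4: ['was', 'chapter'] (min_width=11, slack=3)
Line 5: ['sea', 'butterfly'] (min_width=13, slack=1)
Line 6: ['mountain', 'cat'] (min_width=12, slack=2)
Line 7: ['they', 'address'] (min_width=12, slack=2)
Line 8: ['content', 'two'] (min_width=11, slack=3)
Line 9: ['sea', 'tired', 'fish'] (min_width=14, slack=0)
Line 10: ['deep', 'rock', 'who'] (min_width=13, slack=1)
Total lines: 10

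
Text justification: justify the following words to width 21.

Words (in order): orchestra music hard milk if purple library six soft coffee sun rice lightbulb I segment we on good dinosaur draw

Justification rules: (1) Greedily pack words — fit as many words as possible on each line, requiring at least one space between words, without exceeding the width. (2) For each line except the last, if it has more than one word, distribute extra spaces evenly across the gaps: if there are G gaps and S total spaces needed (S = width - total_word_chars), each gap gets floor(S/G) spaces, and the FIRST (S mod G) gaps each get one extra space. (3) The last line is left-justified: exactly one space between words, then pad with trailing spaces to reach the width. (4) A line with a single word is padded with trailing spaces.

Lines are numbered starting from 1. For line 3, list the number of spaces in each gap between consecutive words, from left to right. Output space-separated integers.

Answer: 4 3

Derivation:
Line 1: ['orchestra', 'music', 'hard'] (min_width=20, slack=1)
Line 2: ['milk', 'if', 'purple'] (min_width=14, slack=7)
Line 3: ['library', 'six', 'soft'] (min_width=16, slack=5)
Line 4: ['coffee', 'sun', 'rice'] (min_width=15, slack=6)
Line 5: ['lightbulb', 'I', 'segment'] (min_width=19, slack=2)
Line 6: ['we', 'on', 'good', 'dinosaur'] (min_width=19, slack=2)
Line 7: ['draw'] (min_width=4, slack=17)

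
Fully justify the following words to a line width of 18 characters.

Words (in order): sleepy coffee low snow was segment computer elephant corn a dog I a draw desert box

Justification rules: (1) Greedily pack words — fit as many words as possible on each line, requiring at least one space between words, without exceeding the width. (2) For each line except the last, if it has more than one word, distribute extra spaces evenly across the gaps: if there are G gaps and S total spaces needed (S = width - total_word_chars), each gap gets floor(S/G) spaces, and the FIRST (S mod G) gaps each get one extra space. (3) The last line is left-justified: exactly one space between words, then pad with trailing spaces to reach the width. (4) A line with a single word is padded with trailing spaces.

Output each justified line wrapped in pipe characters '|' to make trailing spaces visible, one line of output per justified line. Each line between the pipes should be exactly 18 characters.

Answer: |sleepy  coffee low|
|snow  was  segment|
|computer  elephant|
|corn  a  dog  I  a|
|draw desert box   |

Derivation:
Line 1: ['sleepy', 'coffee', 'low'] (min_width=17, slack=1)
Line 2: ['snow', 'was', 'segment'] (min_width=16, slack=2)
Line 3: ['computer', 'elephant'] (min_width=17, slack=1)
Line 4: ['corn', 'a', 'dog', 'I', 'a'] (min_width=14, slack=4)
Line 5: ['draw', 'desert', 'box'] (min_width=15, slack=3)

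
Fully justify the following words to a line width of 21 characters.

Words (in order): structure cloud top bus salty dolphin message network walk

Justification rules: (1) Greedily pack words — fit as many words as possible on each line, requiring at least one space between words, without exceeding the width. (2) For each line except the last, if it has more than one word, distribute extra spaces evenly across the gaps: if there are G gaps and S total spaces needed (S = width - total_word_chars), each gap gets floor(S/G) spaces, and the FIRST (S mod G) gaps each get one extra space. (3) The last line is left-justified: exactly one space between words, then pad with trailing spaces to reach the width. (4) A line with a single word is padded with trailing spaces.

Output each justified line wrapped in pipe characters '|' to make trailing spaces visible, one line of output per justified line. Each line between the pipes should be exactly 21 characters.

Answer: |structure  cloud  top|
|bus   salty   dolphin|
|message network walk |

Derivation:
Line 1: ['structure', 'cloud', 'top'] (min_width=19, slack=2)
Line 2: ['bus', 'salty', 'dolphin'] (min_width=17, slack=4)
Line 3: ['message', 'network', 'walk'] (min_width=20, slack=1)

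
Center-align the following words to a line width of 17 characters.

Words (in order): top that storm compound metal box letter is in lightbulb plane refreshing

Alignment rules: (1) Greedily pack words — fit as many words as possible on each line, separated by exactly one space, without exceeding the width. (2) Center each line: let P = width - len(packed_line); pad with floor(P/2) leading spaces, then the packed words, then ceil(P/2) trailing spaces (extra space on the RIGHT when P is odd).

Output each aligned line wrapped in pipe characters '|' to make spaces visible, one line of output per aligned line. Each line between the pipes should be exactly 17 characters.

Answer: | top that storm  |
| compound metal  |
|box letter is in |
| lightbulb plane |
|   refreshing    |

Derivation:
Line 1: ['top', 'that', 'storm'] (min_width=14, slack=3)
Line 2: ['compound', 'metal'] (min_width=14, slack=3)
Line 3: ['box', 'letter', 'is', 'in'] (min_width=16, slack=1)
Line 4: ['lightbulb', 'plane'] (min_width=15, slack=2)
Line 5: ['refreshing'] (min_width=10, slack=7)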